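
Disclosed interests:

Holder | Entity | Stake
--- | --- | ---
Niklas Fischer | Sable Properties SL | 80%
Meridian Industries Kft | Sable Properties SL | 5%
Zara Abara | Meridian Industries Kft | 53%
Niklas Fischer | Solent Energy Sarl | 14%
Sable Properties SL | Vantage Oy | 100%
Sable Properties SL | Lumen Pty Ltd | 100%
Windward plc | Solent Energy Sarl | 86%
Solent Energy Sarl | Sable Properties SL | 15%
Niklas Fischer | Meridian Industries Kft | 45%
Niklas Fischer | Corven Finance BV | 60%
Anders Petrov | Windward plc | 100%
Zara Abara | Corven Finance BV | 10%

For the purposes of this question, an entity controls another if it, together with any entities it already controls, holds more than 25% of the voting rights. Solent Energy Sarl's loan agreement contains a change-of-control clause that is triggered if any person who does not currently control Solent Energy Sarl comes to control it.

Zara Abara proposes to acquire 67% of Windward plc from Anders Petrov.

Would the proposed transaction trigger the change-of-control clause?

Yes

The purchase adds only to Zara's holdings (Anders's stake shrinks), so Zara is the only person who could newly come to control Solent.
Zara holds 53% of Meridian, so Zara controls Meridian.
Neither Zara nor any entity Zara controls holds any voting interest in Solent.
So before the transaction, Zara does not control Solent.
After the purchase, Zara holds 67% of Windward directly, and Anders's stake falls to 33%.
Zara holds 67% of Windward, so Zara controls Windward.
Windward holds 86% of Solent, so Zara controls Solent.
Zara did not control Solent before and does after, so the clause is triggered.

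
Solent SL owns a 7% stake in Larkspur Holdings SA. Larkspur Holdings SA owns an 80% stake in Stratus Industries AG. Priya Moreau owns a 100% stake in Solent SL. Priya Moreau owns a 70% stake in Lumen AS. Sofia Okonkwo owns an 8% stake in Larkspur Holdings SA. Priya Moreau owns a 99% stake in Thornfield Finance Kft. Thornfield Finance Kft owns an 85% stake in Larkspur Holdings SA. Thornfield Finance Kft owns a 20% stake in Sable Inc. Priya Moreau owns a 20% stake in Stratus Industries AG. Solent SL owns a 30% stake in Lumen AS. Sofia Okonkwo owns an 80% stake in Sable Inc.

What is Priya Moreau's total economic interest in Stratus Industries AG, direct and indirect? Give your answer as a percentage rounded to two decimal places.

92.92%

Priya reaches Stratus along 3 paths.
Direct stake: 20% = 20%.
Via Solent → Larkspur: 100% × 7% × 80% = 5.6%.
Via Thornfield → Larkspur: 99% × 85% × 80% = 67.32%.
Total: 20% + 5.6% + 67.32% = 92.92%.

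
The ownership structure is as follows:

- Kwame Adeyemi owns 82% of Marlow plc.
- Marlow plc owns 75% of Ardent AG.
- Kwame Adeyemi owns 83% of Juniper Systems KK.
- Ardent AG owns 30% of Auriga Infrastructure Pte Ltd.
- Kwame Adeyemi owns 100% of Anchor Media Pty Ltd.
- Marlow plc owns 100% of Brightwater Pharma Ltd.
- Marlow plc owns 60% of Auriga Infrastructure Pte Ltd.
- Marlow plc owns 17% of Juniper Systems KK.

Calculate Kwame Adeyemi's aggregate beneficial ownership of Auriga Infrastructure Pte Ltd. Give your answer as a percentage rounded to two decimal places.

67.65%

Kwame reaches Auriga along 2 paths.
Via Marlow → Ardent: 82% × 75% × 30% = 18.45%.
Via Marlow: 82% × 60% = 49.2%.
Total: 18.45% + 49.2% = 67.65%.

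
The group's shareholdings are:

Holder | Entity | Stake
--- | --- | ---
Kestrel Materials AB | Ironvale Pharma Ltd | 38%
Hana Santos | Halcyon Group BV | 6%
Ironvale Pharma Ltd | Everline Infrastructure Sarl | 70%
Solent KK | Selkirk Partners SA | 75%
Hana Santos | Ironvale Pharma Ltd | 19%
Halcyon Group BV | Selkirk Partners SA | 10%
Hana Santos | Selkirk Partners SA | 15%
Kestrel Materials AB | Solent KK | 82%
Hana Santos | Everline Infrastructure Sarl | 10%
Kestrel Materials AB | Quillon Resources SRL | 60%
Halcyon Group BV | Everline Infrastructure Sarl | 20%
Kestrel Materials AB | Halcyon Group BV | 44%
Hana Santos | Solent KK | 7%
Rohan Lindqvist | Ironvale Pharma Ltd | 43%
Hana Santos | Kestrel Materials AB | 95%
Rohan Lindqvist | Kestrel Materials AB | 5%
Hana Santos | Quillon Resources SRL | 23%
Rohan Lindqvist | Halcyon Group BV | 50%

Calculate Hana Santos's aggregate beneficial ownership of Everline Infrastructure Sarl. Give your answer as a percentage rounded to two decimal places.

58.13%

Hana reaches Everline along 5 paths.
Direct stake: 10% = 10%.
Via Halcyon: 6% × 20% = 1.2%.
Via Kestrel → Halcyon: 95% × 44% × 20% = 8.36%.
Via Kestrel → Ironvale: 95% × 38% × 70% = 25.27%.
Via Ironvale: 19% × 70% = 13.3%.
Total: 10% + 1.2% + 8.36% + 25.27% + 13.3% = 58.13%.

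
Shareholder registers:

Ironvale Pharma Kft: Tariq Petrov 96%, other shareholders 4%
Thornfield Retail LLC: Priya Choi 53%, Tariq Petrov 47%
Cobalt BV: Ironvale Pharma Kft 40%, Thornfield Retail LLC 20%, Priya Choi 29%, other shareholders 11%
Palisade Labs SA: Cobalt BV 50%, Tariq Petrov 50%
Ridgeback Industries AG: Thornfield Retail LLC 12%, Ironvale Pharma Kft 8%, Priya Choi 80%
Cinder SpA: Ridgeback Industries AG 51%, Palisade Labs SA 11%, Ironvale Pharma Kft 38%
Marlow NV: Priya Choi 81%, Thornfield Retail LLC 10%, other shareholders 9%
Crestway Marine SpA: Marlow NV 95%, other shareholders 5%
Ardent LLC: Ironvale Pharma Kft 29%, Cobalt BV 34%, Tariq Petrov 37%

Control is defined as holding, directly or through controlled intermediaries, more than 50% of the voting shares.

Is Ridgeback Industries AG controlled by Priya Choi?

Priya holds 53% of Thornfield, so Priya controls Thornfield.
Thornfield and Priya together hold 12% + 80% = 92% of Ridgeback, so Priya controls Ridgeback.

Yes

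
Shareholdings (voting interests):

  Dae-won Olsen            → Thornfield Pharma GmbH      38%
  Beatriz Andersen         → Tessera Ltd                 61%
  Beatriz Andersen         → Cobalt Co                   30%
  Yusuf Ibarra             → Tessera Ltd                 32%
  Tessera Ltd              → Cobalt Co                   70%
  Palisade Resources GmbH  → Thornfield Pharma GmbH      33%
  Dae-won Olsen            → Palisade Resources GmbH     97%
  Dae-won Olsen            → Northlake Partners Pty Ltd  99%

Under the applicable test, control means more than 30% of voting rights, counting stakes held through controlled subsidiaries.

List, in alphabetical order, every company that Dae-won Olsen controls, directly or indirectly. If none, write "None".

Dae-won holds 99% of Northlake, so Dae-won controls Northlake.
Dae-won holds 97% of Palisade, so Dae-won controls Palisade.
Palisade and Dae-won together hold 33% + 38% = 71% of Thornfield, so Dae-won controls Thornfield.
No other company's threshold is met.

Northlake Partners Pty Ltd, Palisade Resources GmbH, Thornfield Pharma GmbH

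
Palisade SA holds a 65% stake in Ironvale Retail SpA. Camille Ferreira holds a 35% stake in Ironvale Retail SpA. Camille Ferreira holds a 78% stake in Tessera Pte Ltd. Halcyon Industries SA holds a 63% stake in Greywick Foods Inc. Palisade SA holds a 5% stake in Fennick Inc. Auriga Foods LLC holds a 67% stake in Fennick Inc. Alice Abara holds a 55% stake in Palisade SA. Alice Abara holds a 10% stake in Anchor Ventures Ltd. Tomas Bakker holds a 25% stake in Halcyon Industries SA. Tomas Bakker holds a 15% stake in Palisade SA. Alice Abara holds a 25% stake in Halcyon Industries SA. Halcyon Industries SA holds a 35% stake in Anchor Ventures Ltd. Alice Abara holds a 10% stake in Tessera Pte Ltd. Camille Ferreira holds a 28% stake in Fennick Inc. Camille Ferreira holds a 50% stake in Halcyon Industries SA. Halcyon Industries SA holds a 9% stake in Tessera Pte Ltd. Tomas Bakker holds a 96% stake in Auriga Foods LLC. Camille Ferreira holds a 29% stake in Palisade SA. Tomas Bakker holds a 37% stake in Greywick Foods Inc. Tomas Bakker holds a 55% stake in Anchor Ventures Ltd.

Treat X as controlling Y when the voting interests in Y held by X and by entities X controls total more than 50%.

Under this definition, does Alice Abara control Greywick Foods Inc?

Alice holds 55% of Palisade, so Alice controls Palisade.
Palisade holds 65% of Ironvale, so Alice controls Ironvale.
Neither Alice nor any entity Alice controls holds any voting interest in Greywick.
So Alice does not control Greywick.

No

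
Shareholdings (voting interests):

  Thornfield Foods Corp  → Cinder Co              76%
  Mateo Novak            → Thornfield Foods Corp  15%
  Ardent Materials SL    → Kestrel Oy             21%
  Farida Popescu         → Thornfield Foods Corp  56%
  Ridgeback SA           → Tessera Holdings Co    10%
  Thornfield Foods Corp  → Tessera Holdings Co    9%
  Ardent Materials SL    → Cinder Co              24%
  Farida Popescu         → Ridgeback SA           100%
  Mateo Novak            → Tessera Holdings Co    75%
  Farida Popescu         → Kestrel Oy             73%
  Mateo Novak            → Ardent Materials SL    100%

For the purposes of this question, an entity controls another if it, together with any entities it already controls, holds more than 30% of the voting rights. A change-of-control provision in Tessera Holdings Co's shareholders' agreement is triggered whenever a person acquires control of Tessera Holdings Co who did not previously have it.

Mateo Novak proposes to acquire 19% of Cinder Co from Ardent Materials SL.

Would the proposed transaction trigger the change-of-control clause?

The purchase adds only to Mateo's holdings (Ardent's stake shrinks), so Mateo is the only person who could newly come to control Tessera.
Mateo holds 75% of Tessera, so Mateo controls Tessera.
So Mateo already controls Tessera before the transaction.
After the purchase, Mateo holds 19% of Cinder directly, and Ardent's stake falls to 5%.
Mateo controlled Tessera already, so this is not a new person acquiring control; every other person's position is unchanged or reduced.
No new person acquires control, so the clause is not triggered.

No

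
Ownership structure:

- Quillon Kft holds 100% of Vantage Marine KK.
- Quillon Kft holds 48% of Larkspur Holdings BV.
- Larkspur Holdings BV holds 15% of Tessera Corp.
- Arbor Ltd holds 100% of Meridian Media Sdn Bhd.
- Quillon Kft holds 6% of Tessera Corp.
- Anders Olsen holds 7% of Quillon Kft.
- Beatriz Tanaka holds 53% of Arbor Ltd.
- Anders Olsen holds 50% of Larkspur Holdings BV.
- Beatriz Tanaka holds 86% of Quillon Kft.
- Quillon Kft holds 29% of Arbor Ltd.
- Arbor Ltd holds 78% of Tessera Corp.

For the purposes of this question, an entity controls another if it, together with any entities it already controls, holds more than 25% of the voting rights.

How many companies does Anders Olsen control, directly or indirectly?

Anders holds 50% of Larkspur, so Anders controls Larkspur.
No other company's threshold is met.
Anders controls 1 company.

1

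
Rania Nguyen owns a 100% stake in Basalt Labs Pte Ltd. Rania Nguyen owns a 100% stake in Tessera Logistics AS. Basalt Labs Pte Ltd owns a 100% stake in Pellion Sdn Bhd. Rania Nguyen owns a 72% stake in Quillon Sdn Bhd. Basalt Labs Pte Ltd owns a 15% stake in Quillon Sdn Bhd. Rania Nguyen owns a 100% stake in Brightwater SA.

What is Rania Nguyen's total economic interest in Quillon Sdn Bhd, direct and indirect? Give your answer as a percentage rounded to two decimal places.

Rania reaches Quillon along 2 paths.
Direct stake: 72% = 72%.
Via Basalt: 100% × 15% = 15%.
Total: 72% + 15% = 87%.
Rounded: 87.00%.

87.00%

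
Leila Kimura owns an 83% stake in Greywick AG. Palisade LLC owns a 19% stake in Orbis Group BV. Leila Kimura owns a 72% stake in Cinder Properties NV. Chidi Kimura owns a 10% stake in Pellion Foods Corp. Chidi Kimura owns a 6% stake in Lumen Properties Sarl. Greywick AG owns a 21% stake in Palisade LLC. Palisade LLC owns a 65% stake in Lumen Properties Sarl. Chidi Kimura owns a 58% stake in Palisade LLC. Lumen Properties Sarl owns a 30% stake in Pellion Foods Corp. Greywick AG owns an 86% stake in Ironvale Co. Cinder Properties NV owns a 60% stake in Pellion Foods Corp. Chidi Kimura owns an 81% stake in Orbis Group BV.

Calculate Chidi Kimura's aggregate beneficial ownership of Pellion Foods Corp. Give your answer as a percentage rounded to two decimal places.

Chidi reaches Pellion along 3 paths.
Direct stake: 10% = 10%.
Via Lumen: 6% × 30% = 1.8%.
Via Palisade → Lumen: 58% × 65% × 30% = 11.31%.
Total: 10% + 1.8% + 11.31% = 23.11%.

23.11%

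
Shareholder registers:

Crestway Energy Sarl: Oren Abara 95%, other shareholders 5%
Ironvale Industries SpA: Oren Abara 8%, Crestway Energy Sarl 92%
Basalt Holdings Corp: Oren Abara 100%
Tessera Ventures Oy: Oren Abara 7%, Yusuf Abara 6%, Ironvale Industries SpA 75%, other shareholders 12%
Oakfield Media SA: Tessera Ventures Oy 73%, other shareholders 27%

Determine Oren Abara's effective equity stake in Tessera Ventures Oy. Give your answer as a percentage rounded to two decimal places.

78.55%

Oren reaches Tessera along 3 paths.
Direct stake: 7% = 7%.
Via Ironvale: 8% × 75% = 6%.
Via Crestway → Ironvale: 95% × 92% × 75% = 65.55%.
Total: 7% + 6% + 65.55% = 78.55%.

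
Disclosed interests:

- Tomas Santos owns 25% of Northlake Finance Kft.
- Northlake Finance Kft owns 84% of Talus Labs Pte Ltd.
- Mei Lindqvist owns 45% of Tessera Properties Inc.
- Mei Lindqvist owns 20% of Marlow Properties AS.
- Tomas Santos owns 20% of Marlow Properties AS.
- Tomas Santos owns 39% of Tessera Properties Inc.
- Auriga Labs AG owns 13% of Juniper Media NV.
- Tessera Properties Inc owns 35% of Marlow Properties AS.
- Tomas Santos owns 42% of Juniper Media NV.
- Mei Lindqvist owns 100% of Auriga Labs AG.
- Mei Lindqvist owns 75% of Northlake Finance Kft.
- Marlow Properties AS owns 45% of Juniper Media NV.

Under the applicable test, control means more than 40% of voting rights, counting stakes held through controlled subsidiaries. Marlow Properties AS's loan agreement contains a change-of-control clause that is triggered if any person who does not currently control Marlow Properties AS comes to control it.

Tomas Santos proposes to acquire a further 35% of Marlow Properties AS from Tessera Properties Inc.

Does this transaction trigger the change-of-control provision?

Yes

The purchase adds only to Tomas's holdings (Tessera's stake shrinks), so Tomas is the only person who could newly come to control Marlow.
Tomas holds 42% of Juniper, so Tomas controls Juniper.
In Marlow, Tomas's side holds only 20%, not > 40%.
So before the transaction, Tomas does not control Marlow.
After the purchase, Tomas's direct stake in Marlow rises to 20% + 35% = 55%, and Tessera's stake falls to 0%.
Tomas holds 55% of Marlow, so Tomas controls Marlow.
Tomas did not control Marlow before and does after, so the clause is triggered.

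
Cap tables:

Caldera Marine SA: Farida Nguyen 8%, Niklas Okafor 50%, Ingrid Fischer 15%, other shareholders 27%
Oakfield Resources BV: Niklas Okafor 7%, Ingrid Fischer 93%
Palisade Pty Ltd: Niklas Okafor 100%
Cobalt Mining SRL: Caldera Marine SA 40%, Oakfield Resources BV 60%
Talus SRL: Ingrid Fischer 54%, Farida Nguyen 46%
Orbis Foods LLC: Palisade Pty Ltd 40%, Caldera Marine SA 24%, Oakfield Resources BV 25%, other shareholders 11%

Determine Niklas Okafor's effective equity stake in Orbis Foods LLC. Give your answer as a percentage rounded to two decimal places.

Niklas reaches Orbis along 3 paths.
Via Palisade: 100% × 40% = 40%.
Via Caldera: 50% × 24% = 12%.
Via Oakfield: 7% × 25% = 1.75%.
Total: 40% + 12% + 1.75% = 53.75%.

53.75%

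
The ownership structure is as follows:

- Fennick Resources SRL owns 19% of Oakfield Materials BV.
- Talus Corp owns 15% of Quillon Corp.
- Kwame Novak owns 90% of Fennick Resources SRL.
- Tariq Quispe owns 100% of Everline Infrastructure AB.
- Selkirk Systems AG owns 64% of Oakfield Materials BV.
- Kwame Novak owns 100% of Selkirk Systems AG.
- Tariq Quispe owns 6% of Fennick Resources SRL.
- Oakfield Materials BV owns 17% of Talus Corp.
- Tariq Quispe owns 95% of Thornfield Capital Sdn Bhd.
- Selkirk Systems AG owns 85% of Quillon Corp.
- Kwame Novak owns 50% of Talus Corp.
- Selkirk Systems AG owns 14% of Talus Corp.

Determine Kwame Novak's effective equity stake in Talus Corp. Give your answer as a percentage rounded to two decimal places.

Kwame reaches Talus along 4 paths.
Via Selkirk: 100% × 14% = 14%.
Via Fennick → Oakfield: 90% × 19% × 17% = 2.907%.
Via Selkirk → Oakfield: 100% × 64% × 17% = 10.88%.
Direct stake: 50% = 50%.
Total: 14% + 2.907% + 10.88% + 50% = 77.787%.
Rounded: 77.79%.

77.79%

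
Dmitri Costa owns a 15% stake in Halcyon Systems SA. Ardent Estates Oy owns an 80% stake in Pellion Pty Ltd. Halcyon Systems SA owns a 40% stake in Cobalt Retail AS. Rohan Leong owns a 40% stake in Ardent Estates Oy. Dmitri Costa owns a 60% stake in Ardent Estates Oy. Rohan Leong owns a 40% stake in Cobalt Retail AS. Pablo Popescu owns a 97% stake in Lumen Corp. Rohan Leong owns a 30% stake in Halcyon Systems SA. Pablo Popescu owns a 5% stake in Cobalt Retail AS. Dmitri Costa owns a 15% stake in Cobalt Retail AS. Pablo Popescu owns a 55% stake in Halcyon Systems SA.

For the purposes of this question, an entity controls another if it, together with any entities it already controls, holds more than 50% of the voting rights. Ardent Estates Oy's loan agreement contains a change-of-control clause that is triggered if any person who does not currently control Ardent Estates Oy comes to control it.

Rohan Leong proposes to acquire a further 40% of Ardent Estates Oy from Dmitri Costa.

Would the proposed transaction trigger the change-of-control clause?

The purchase adds only to Rohan's holdings (Dmitri's stake shrinks), so Rohan is the only person who could newly come to control Ardent.
Rohan's largest direct stake is 40% in Cobalt, which does not meet the threshold, so Rohan controls no company.
In Ardent, Rohan's side holds only 40%, not > 50%.
So before the transaction, Rohan does not control Ardent.
After the purchase, Rohan's direct stake in Ardent rises to 40% + 40% = 80%, and Dmitri's stake falls to 20%.
Rohan holds 80% of Ardent, so Rohan controls Ardent.
Rohan did not control Ardent before and does after, so the clause is triggered.

Yes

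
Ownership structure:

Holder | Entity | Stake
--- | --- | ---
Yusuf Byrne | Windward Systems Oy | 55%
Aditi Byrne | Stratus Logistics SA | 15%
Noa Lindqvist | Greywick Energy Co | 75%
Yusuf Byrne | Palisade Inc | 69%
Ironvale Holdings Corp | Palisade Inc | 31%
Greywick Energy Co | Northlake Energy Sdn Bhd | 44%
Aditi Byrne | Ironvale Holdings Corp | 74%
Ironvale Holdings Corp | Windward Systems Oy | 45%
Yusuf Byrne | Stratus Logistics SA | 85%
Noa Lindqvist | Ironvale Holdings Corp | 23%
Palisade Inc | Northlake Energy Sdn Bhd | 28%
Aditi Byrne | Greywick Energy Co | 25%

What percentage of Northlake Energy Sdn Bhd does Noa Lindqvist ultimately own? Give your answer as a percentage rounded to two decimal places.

35.00%

Noa reaches Northlake along 2 paths.
Via Greywick: 75% × 44% = 33%.
Via Ironvale → Palisade: 23% × 31% × 28% = 1.9964%.
Total: 33% + 1.9964% = 34.9964%.
Rounded: 35.00%.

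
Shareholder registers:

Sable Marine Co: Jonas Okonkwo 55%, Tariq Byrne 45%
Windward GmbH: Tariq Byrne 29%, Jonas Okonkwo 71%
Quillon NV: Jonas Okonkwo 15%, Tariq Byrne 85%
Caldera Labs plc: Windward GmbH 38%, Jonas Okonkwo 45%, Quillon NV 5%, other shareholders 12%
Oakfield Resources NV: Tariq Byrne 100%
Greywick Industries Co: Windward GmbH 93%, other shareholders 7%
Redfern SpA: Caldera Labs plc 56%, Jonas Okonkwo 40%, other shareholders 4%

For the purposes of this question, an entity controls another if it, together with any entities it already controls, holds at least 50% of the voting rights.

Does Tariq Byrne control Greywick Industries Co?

No

Tariq holds 85% of Quillon, so Tariq controls Quillon.
Tariq holds 100% of Oakfield, so Tariq controls Oakfield.
Neither Tariq nor any entity Tariq controls holds any voting interest in Greywick.
So Tariq does not control Greywick.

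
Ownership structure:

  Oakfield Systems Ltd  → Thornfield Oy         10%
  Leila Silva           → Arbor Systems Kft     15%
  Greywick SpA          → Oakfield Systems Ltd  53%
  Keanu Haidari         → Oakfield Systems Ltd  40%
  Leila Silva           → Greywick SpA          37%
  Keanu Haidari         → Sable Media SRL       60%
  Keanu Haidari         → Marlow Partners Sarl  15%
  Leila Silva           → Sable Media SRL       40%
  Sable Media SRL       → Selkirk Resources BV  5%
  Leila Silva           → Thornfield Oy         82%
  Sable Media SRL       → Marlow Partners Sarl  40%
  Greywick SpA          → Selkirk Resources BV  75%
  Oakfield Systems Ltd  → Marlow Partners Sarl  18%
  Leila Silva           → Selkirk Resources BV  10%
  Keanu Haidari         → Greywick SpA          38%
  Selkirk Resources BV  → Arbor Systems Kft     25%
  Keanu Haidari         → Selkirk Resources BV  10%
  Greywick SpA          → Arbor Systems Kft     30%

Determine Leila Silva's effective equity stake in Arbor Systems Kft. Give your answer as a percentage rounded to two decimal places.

36.04%

Leila reaches Arbor along 5 paths.
Via Selkirk: 10% × 25% = 2.5%.
Via Greywick → Selkirk: 37% × 75% × 25% = 6.9375%.
Via Sable → Selkirk: 40% × 5% × 25% = 0.5%.
Via Greywick: 37% × 30% = 11.1%.
Direct stake: 15% = 15%.
Total: 2.5% + 6.9375% + 0.5% + 11.1% + 15% = 36.0375%.
Rounded: 36.04%.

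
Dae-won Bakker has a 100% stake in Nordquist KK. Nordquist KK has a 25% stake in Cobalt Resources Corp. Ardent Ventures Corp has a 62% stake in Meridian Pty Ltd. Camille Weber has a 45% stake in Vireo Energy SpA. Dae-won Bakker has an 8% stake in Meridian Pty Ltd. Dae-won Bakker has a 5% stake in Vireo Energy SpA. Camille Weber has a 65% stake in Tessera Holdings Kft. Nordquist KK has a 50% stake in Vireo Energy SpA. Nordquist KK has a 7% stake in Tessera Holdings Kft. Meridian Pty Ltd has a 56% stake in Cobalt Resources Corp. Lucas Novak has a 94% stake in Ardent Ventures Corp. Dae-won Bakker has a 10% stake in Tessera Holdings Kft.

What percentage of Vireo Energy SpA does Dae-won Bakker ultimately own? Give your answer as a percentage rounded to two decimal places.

Dae-won reaches Vireo along 2 paths.
Via Nordquist: 100% × 50% = 50%.
Direct stake: 5% = 5%.
Total: 50% + 5% = 55%.
Rounded: 55.00%.

55.00%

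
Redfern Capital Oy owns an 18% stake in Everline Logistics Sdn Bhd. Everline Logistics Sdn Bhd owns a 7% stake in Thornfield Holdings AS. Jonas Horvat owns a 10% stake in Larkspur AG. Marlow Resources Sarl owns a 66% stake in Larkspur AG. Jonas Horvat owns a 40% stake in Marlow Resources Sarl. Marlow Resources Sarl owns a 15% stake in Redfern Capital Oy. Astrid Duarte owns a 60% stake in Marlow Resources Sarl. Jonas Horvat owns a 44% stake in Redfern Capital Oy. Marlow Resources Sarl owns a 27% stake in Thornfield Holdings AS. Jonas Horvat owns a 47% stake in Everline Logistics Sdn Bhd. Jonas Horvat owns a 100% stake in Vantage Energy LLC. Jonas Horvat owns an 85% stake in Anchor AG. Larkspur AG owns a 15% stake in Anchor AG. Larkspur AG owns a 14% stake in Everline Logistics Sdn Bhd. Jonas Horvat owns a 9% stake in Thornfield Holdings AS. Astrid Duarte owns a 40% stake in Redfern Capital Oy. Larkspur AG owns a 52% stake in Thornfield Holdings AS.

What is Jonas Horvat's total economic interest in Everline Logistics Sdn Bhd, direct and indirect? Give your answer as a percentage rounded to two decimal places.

61.10%

Jonas reaches Everline along 5 paths.
Via Marlow → Larkspur: 40% × 66% × 14% = 3.696%.
Via Larkspur: 10% × 14% = 1.4%.
Via Marlow → Redfern: 40% × 15% × 18% = 1.08%.
Via Redfern: 44% × 18% = 7.92%.
Direct stake: 47% = 47%.
Total: 3.696% + 1.4% + 1.08% + 7.92% + 47% = 61.096%.
Rounded: 61.10%.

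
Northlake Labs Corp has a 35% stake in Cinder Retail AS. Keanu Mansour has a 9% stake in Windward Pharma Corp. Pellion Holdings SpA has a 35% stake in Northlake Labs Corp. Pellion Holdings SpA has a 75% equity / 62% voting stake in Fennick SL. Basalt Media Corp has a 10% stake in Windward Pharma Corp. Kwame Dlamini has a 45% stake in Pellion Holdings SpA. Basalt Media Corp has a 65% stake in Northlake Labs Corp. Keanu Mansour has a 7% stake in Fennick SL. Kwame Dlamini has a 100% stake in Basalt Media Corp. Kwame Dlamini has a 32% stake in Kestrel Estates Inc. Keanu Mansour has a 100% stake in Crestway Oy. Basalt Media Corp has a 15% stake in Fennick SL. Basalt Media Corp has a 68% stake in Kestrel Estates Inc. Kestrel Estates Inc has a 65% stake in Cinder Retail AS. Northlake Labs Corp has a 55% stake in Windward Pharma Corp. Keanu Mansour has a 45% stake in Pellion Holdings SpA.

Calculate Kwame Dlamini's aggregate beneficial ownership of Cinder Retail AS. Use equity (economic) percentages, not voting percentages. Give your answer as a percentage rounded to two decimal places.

93.26%

Kwame reaches Cinder along 4 paths.
Via Kestrel: 32% × 65% = 20.8%.
Via Basalt → Kestrel: 100% × 68% × 65% = 44.2%.
Via Basalt → Northlake: 100% × 65% × 35% = 22.75%.
Via Pellion → Northlake: 45% × 35% × 35% = 5.5125%.
Total: 20.8% + 44.2% + 22.75% + 5.5125% = 93.2625%.
Rounded: 93.26%.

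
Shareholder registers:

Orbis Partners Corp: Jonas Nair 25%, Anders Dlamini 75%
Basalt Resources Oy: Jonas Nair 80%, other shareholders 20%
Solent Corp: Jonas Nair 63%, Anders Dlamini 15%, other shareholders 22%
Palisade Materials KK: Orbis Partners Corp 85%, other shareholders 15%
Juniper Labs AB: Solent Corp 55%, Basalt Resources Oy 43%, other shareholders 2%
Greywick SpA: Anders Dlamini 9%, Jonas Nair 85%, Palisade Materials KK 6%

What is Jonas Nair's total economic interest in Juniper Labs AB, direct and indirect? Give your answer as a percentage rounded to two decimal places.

Jonas reaches Juniper along 2 paths.
Via Solent: 63% × 55% = 34.65%.
Via Basalt: 80% × 43% = 34.4%.
Total: 34.65% + 34.4% = 69.05%.

69.05%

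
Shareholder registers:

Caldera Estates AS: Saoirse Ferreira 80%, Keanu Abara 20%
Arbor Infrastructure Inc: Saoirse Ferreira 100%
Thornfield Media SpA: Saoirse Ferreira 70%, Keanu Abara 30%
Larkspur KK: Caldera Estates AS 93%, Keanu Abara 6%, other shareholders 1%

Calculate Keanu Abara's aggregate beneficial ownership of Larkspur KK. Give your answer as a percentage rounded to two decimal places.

Keanu reaches Larkspur along 2 paths.
Via Caldera: 20% × 93% = 18.6%.
Direct stake: 6% = 6%.
Total: 18.6% + 6% = 24.6%.
Rounded: 24.60%.

24.60%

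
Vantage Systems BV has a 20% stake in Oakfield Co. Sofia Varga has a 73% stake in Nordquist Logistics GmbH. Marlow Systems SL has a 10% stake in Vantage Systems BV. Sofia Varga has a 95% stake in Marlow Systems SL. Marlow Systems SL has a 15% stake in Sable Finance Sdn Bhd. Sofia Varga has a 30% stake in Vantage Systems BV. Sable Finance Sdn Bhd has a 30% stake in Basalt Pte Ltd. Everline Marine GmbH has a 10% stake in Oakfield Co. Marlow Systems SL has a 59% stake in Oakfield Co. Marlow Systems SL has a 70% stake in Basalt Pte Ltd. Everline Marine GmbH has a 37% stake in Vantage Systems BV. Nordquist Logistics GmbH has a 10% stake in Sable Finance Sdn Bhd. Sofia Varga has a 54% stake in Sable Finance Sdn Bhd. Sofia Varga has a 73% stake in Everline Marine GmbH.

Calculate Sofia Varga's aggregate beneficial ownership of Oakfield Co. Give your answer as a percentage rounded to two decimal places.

76.65%

Sofia reaches Oakfield along 5 paths.
Via Marlow → Vantage: 95% × 10% × 20% = 1.9%.
Via Everline → Vantage: 73% × 37% × 20% = 5.402%.
Via Vantage: 30% × 20% = 6%.
Via Marlow: 95% × 59% = 56.05%.
Via Everline: 73% × 10% = 7.3%.
Total: 1.9% + 5.402% + 6% + 56.05% + 7.3% = 76.652%.
Rounded: 76.65%.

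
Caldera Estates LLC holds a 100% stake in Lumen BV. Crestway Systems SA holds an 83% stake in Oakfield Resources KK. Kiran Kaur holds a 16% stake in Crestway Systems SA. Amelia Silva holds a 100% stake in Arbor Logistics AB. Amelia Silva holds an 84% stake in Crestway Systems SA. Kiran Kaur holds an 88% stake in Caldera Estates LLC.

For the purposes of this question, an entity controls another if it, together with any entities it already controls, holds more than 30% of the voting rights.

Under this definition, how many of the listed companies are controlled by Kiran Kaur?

2

Kiran holds 88% of Caldera, so Kiran controls Caldera.
Caldera holds 100% of Lumen, so Kiran controls Lumen.
No other company's threshold is met.
Kiran controls 2 companies.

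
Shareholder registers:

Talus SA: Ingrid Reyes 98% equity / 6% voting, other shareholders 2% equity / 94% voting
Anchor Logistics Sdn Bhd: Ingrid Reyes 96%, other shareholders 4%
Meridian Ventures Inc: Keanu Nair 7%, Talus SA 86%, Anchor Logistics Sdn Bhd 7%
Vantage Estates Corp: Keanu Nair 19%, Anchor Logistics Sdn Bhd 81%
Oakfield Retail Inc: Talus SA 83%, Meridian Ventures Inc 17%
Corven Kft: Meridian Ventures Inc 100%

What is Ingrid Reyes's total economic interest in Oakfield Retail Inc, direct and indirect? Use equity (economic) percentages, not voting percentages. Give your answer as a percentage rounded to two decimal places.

96.81%

Ingrid reaches Oakfield along 3 paths.
Via Talus: 98% × 83% = 81.34%.
Via Talus → Meridian: 98% × 86% × 17% = 14.3276%.
Via Anchor → Meridian: 96% × 7% × 17% = 1.1424%.
Total: 81.34% + 14.3276% + 1.1424% = 96.81%.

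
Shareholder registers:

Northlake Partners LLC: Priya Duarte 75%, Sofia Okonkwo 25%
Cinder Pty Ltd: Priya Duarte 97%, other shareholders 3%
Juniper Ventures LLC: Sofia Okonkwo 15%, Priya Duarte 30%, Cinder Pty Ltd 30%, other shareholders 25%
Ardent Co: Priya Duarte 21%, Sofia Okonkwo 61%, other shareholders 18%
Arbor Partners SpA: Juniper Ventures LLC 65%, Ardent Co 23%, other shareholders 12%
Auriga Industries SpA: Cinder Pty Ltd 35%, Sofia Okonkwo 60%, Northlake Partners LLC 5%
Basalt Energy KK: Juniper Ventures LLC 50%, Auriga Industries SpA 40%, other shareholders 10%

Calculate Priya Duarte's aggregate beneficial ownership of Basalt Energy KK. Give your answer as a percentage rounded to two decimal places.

44.63%

Priya reaches Basalt along 4 paths.
Via Juniper: 30% × 50% = 15%.
Via Cinder → Juniper: 97% × 30% × 50% = 14.55%.
Via Cinder → Auriga: 97% × 35% × 40% = 13.58%.
Via Northlake → Auriga: 75% × 5% × 40% = 1.5%.
Total: 15% + 14.55% + 13.58% + 1.5% = 44.63%.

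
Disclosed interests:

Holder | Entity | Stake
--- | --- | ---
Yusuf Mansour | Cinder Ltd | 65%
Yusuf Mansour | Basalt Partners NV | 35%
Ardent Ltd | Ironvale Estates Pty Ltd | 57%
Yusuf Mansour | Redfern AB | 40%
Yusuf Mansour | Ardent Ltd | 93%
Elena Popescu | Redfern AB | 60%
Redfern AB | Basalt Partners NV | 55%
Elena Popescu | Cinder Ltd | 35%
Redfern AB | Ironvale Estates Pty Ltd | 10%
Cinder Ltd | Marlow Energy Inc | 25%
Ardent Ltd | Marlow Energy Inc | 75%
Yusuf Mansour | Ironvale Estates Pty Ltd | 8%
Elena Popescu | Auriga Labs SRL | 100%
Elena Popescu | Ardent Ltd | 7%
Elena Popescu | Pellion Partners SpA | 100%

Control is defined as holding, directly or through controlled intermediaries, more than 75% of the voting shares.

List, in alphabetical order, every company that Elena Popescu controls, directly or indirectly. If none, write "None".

Elena holds 100% of Auriga, so Elena controls Auriga.
Elena holds 100% of Pellion, so Elena controls Pellion.
No other company's threshold is met.

Auriga Labs SRL, Pellion Partners SpA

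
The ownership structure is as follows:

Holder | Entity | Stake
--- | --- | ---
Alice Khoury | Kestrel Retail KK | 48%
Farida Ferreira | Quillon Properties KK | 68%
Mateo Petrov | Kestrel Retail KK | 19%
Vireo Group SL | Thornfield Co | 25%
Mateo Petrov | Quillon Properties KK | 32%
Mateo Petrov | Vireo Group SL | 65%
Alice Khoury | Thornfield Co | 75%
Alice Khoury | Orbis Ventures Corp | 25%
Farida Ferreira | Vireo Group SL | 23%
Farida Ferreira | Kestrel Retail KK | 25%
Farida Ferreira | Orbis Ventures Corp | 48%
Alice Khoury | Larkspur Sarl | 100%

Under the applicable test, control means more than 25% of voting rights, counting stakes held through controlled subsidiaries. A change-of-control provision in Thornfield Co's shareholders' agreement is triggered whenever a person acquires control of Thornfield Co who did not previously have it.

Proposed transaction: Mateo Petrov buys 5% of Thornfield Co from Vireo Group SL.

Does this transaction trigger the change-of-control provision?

No

The purchase adds only to Mateo's holdings (Vireo's stake shrinks), so Mateo is the only person who could newly come to control Thornfield.
Mateo holds 65% of Vireo, so Mateo controls Vireo.
Mateo holds 32% of Quillon, so Mateo controls Quillon.
In Thornfield, Mateo's side holds only 25%, not > 25%.
So before the transaction, Mateo does not control Thornfield.
After the purchase, Mateo holds 5% of Thornfield directly, and Vireo's stake falls to 20%.
After the transaction, Mateo's side holds 20% + 5% = 25% of Thornfield, not > 25%, so Mateo still does not control Thornfield.
No new person acquires control, so the clause is not triggered.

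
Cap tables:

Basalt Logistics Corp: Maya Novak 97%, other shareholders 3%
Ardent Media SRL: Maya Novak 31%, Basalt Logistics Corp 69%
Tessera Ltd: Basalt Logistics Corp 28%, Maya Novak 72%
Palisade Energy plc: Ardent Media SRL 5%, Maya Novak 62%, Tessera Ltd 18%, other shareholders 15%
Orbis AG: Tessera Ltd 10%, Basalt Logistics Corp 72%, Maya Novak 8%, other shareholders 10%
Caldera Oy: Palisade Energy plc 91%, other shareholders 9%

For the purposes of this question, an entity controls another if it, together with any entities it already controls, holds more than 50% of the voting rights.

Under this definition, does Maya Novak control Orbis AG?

Yes

Maya holds 97% of Basalt, so Maya controls Basalt.
Basalt and Maya together hold 28% + 72% = 100% of Tessera, so Maya controls Tessera.
Tessera and Basalt and Maya together hold 10% + 72% + 8% = 90% of Orbis, so Maya controls Orbis.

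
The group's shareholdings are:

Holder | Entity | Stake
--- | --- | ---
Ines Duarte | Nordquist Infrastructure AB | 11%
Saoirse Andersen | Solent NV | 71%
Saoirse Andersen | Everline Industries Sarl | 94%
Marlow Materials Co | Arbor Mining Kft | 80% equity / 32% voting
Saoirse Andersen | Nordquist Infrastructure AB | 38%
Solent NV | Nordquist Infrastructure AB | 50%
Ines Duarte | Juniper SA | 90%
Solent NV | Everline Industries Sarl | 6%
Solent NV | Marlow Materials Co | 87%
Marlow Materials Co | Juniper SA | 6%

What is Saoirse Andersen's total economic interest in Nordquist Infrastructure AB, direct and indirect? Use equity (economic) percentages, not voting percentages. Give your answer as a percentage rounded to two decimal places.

73.50%

Saoirse reaches Nordquist along 2 paths.
Via Solent: 71% × 50% = 35.5%.
Direct stake: 38% = 38%.
Total: 35.5% + 38% = 73.5%.
Rounded: 73.50%.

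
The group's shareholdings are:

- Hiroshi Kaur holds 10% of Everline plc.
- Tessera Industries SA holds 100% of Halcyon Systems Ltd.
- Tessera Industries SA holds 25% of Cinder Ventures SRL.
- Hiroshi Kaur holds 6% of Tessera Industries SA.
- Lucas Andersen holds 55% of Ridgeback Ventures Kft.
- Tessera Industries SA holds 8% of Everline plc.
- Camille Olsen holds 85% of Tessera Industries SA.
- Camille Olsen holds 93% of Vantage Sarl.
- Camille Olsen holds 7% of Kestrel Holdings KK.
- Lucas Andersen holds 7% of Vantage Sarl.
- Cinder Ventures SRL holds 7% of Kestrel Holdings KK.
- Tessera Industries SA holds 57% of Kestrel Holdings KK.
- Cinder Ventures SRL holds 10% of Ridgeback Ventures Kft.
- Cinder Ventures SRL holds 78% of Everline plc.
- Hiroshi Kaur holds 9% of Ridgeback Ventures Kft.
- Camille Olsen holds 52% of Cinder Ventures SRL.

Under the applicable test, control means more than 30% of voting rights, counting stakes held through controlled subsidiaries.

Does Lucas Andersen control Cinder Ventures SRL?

No

Lucas holds 55% of Ridgeback, so Lucas controls Ridgeback.
Neither Lucas nor any entity Lucas controls holds any voting interest in Cinder.
So Lucas does not control Cinder.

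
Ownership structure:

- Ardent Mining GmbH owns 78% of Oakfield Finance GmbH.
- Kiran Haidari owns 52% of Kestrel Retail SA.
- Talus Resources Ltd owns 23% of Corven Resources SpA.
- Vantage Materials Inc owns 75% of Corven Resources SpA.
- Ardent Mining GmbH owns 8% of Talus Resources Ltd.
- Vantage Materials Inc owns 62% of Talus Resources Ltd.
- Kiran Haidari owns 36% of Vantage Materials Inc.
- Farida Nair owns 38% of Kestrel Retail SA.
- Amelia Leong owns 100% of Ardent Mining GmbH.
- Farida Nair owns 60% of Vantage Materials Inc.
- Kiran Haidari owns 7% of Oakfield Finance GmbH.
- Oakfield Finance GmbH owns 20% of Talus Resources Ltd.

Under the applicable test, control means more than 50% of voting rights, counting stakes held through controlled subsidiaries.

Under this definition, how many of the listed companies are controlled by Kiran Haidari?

1

Kiran holds 52% of Kestrel, so Kiran controls Kestrel.
No other company's threshold is met.
Kiran controls 1 company.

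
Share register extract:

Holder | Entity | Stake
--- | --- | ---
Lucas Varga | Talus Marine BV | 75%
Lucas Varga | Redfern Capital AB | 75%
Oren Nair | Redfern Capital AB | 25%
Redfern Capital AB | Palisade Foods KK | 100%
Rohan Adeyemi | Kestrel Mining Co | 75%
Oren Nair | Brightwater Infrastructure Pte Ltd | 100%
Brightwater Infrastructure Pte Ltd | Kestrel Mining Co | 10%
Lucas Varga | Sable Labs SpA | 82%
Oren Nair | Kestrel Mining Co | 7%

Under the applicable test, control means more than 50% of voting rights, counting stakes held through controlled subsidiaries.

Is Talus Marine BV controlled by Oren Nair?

Oren holds 100% of Brightwater, so Oren controls Brightwater.
Neither Oren nor any entity Oren controls holds any voting interest in Talus.
So Oren does not control Talus.

No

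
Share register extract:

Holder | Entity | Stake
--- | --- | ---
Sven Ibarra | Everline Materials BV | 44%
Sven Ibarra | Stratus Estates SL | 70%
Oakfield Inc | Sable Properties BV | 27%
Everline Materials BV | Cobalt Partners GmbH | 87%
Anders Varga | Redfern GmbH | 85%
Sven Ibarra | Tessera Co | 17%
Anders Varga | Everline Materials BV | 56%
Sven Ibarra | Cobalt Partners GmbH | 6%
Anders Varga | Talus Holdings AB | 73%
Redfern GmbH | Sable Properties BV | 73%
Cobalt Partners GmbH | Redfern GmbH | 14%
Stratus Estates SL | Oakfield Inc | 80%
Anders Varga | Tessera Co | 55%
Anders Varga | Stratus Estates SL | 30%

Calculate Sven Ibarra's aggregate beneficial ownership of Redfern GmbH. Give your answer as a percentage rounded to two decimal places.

6.20%

Sven reaches Redfern along 2 paths.
Via Cobalt: 6% × 14% = 0.84%.
Via Everline → Cobalt: 44% × 87% × 14% = 5.3592%.
Total: 0.84% + 5.3592% = 6.1992%.
Rounded: 6.20%.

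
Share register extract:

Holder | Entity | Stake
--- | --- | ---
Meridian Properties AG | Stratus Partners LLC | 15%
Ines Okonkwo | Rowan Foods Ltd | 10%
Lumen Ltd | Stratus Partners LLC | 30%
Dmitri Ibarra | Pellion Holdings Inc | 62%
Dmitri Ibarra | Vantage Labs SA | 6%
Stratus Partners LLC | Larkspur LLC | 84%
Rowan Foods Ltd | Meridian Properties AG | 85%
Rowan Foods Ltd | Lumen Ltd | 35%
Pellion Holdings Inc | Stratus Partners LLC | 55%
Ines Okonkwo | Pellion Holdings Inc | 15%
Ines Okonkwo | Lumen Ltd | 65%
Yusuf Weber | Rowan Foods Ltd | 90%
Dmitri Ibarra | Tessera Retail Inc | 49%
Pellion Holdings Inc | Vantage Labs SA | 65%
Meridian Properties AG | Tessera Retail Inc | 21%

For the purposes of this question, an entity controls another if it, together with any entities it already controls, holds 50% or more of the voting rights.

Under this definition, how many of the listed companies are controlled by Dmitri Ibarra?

4

Dmitri holds 62% of Pellion, so Dmitri controls Pellion.
Pellion holds 55% of Stratus, so Dmitri controls Stratus.
Dmitri and Pellion together hold 6% + 65% = 71% of Vantage, so Dmitri controls Vantage.
Stratus holds 84% of Larkspur, so Dmitri controls Larkspur.
No other company's threshold is met.
Dmitri controls 4 companies.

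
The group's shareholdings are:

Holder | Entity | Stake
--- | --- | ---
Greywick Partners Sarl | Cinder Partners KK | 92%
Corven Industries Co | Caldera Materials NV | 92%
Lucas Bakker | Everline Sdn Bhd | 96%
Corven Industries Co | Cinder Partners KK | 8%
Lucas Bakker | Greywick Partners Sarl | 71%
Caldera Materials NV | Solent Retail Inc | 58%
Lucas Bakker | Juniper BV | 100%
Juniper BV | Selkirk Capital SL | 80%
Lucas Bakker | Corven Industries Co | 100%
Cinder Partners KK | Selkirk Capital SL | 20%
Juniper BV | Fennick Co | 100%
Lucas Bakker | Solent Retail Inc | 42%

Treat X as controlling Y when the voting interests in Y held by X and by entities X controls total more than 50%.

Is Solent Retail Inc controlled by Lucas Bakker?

Yes

Lucas holds 100% of Corven, so Lucas controls Corven.
Corven holds 92% of Caldera, so Lucas controls Caldera.
Caldera and Lucas together hold 58% + 42% = 100% of Solent, so Lucas controls Solent.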